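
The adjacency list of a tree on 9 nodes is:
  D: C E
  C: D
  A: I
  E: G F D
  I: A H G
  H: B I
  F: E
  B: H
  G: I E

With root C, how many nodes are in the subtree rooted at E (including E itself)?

7

E's subtree: {E, G, F, I, H, A, B}, size 7.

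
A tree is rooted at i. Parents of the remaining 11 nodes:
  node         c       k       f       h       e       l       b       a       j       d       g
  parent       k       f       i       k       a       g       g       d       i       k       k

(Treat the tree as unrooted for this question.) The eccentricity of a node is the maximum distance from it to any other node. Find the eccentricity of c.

4

A farthest node from c is e (j also at distance 4).
The path c-k-d-a-e has 4 edges.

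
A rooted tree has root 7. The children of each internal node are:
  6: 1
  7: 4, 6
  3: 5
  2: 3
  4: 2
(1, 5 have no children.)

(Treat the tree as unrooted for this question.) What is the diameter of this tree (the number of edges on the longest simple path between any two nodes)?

Starting from 1, a farthest node is 5 at distance 6.
One longest path: 1 – 6 – 7 – 4 – 2 – 3 – 5.
So the diameter is 6.

6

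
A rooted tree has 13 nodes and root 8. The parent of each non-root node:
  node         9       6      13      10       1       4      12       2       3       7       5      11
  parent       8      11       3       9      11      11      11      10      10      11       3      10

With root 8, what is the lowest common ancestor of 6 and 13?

10

6's ancestor chain is 6, 11, 10, 9, 8 and 13's is 13, 3, 10, 9, 8; they first meet at 10.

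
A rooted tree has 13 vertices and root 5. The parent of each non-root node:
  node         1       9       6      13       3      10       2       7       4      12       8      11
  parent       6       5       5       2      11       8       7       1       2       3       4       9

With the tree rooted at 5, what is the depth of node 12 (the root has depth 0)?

Climbing from 12 to the root: 12 → 3 → 11 → 9 → 5. That's 4 steps.

4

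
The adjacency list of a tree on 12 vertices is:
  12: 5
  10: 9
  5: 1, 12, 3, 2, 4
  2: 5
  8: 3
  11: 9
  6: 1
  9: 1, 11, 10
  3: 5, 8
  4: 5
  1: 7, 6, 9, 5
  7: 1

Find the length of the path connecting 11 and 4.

The path is 11–9–1–5–4, which has 4 edges.

4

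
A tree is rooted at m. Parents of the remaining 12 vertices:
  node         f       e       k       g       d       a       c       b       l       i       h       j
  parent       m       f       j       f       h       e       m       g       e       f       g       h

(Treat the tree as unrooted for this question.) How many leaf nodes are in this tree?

7

The leaves are a, b, c, d, i, k, l.
That is 7 leaves.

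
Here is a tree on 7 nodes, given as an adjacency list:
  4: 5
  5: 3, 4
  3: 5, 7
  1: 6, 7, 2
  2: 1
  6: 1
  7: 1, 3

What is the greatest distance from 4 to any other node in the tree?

5

A farthest node from 4 is 2 (6 also at distance 5).
The path 4–5–3–7–1–2 has 5 edges.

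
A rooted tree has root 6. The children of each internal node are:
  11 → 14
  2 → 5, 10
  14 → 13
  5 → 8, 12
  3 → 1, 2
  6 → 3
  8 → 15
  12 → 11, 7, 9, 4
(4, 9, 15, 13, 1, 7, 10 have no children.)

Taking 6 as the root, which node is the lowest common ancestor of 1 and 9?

1's ancestor chain is 1, 3, 6 and 9's is 9, 12, 5, 2, 3, 6; they first meet at 3.

3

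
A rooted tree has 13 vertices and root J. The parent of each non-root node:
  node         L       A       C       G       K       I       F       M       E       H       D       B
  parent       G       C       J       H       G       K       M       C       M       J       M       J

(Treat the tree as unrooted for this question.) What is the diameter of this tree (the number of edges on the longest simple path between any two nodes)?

A longest path is D–M–C–J–H–G–K–I, with 7 edges.

7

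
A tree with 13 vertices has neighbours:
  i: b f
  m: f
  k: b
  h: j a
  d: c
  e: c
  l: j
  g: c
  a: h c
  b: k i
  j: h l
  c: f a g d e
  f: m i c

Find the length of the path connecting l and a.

The path is l - j - h - a, which has 3 edges.

3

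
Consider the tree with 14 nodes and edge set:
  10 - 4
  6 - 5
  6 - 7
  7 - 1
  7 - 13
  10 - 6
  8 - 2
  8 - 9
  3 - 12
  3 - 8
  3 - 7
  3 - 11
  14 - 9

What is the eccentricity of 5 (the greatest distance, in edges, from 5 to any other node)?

6

A farthest node from 5 is 14.
The path 5 – 6 – 7 – 3 – 8 – 9 – 14 has 6 edges.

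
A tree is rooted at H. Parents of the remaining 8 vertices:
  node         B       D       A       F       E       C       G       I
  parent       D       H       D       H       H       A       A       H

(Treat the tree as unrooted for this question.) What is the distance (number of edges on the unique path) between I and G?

I–H–D–A–G: 4 edges.

4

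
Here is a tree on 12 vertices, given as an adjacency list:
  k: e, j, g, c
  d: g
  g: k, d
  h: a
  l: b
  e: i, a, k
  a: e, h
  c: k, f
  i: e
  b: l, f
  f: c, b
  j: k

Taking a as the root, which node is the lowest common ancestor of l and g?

Ancestors of l (toward the root): l, b, f, c, k, e, a.
Ancestors of g: g, k, e, a.
The deepest node appearing in both lists is k.

k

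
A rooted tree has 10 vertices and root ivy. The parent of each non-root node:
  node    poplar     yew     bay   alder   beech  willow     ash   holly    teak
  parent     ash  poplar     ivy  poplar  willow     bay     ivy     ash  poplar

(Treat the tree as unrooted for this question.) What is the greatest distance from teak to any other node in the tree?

A farthest node from teak is beech.
The path teak-poplar-ash-ivy-bay-willow-beech has 6 edges.

6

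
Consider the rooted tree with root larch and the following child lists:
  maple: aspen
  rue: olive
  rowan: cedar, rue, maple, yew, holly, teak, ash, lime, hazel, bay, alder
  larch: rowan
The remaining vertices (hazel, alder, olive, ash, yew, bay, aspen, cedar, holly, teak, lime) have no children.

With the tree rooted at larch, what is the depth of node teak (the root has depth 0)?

2

Climbing from teak to the root: teak → rowan → larch. That's 2 steps.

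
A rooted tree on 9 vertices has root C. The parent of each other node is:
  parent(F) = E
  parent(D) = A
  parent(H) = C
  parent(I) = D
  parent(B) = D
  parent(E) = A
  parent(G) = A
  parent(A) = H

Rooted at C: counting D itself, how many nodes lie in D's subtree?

3

Descendants of D (including itself): D, I, B. That's 3.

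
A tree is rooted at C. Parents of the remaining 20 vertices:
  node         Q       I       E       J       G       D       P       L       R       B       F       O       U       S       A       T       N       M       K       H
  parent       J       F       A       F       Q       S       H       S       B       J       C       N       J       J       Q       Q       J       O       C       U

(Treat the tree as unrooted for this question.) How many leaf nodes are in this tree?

10

Degree-1 nodes: D, E, G, I, K, L, M, P, R, T — 10 of them.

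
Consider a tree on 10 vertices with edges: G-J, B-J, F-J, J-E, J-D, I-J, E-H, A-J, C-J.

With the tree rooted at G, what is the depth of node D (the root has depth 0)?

Climbing from D to the root: D–J–G. That's 2 steps.

2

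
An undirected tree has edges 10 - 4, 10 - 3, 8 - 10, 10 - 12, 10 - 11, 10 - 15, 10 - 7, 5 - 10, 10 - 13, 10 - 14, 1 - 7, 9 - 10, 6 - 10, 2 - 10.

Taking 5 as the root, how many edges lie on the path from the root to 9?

Climbing from 9 to the root: 9–10–5. That's 2 steps.

2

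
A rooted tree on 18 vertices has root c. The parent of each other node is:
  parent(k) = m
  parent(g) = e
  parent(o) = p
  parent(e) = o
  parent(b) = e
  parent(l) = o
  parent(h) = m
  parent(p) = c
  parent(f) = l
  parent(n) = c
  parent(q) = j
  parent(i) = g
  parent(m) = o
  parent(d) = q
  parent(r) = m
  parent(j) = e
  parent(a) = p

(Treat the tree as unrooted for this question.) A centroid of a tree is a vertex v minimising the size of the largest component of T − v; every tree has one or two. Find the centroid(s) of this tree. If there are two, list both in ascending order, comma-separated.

o

If o is removed the pieces have sizes 7, 4, 4, 2, all ≤ ⌊18/2⌋ = 9.
No neighbour of o does as well, so o is the unique centroid.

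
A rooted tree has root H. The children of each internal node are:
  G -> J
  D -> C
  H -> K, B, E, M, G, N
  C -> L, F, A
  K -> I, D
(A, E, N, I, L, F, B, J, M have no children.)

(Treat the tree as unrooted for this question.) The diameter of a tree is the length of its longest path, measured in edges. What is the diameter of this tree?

A longest path is F - C - D - K - H - G - J, with 6 edges.

6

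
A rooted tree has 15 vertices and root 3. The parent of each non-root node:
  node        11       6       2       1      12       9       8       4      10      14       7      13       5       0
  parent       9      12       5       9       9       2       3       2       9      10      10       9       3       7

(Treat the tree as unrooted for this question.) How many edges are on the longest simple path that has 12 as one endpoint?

5

Distances from 12 peak at 5, attained at 8.
12 – 9 – 2 – 5 – 3 – 8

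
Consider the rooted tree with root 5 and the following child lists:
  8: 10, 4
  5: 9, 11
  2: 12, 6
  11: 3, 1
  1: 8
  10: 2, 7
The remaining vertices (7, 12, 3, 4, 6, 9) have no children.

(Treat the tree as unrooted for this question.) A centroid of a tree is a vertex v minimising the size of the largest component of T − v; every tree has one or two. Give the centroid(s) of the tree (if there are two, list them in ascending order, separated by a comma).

Delete 8: the remaining components have sizes 5, 5, 1. Max 5 ≤ 6, so 8 is a centroid.
No neighbour of 8 does as well, so 8 is the unique centroid.

8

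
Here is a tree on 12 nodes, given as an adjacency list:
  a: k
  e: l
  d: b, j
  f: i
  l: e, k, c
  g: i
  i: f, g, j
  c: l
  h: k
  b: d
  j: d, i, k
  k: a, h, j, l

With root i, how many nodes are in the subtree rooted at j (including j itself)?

9

Descendants of j (including itself): j, k, d, a, l, h, b, c, e. That's 9.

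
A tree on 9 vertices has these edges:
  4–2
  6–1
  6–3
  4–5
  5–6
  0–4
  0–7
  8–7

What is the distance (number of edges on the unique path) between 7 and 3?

5

The path is 7 - 0 - 4 - 5 - 6 - 3, which has 5 edges.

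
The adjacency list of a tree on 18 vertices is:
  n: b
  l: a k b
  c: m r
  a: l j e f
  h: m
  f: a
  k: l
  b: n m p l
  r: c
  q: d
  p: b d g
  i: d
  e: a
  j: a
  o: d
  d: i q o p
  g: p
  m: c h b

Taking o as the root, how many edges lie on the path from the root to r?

6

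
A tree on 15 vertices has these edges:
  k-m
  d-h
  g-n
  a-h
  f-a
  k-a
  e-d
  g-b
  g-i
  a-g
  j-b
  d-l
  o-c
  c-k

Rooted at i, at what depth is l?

Path from i to l: i – g – a – h – d – l, which has 5 edges.

5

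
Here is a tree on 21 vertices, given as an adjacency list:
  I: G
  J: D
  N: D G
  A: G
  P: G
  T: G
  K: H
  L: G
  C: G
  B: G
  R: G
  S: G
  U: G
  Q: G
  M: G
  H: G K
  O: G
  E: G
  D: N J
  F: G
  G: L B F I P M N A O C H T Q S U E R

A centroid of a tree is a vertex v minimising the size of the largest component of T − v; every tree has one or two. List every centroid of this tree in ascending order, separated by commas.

Delete G: the remaining components have sizes 3, 2, 1, 1, 1, 1, 1, 1, 1, 1, 1, 1, 1, 1, 1, 1, 1. Max 3 ≤ 10, so G is a centroid.
Every other node leaves some component of size > 10, so the centroid is unique.

G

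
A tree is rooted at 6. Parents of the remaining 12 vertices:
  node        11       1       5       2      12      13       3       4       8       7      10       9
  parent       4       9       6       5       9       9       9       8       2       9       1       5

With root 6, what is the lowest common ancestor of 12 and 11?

Ancestors of 12 (toward the root): 12, 9, 5, 6.
Ancestors of 11: 11, 4, 8, 2, 5, 6.
The deepest node appearing in both lists is 5.

5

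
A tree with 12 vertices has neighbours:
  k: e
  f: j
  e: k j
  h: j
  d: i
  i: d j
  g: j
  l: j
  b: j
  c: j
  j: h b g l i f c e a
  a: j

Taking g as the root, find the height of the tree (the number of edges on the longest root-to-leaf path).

3

A deepest node is d, reached by g – j – i – d.
That path has 3 edges, so the height is 3.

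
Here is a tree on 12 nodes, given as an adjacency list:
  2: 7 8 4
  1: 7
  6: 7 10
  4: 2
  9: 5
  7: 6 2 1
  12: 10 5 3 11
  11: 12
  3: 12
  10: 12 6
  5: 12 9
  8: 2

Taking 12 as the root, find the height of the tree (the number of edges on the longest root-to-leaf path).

4 sits deepest: 12-10-6-7-2-4 — 5 edges from the root.

5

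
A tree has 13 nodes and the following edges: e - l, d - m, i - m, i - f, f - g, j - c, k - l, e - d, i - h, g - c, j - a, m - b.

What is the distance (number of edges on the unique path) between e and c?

e–d–m–i–f–g–c: 6 edges.

6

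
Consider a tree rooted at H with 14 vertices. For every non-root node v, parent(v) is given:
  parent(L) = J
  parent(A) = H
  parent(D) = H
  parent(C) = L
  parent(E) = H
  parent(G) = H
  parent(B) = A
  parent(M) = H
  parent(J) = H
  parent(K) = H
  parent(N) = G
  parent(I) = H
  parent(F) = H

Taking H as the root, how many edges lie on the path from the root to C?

3

Climbing from C to the root: C–L–J–H. That's 3 steps.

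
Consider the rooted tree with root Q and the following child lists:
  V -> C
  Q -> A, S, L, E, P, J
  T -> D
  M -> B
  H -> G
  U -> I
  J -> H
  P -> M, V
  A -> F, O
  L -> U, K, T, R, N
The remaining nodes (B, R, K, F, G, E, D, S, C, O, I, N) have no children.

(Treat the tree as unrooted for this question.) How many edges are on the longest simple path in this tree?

6

Starting from D, a farthest node is C at distance 6.
One longest path: D–T–L–Q–P–V–C.
So the diameter is 6.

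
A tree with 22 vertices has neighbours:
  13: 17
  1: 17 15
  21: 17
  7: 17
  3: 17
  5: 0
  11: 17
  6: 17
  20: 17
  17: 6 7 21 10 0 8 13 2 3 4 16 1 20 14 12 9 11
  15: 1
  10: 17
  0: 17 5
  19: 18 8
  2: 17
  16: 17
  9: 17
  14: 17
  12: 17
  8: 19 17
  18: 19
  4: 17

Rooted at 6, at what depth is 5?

Path from 6 to 5: 6 – 17 – 0 – 5, which has 3 edges.

3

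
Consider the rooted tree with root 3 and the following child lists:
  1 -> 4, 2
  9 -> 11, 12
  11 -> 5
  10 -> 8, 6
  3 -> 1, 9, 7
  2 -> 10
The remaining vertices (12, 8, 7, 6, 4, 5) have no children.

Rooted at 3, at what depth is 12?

Climbing from 12 to the root: 12–9–3. That's 2 steps.

2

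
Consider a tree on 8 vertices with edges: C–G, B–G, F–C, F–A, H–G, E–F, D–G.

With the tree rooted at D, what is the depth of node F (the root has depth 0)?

Path from D to F: D–G–C–F, which has 3 edges.

3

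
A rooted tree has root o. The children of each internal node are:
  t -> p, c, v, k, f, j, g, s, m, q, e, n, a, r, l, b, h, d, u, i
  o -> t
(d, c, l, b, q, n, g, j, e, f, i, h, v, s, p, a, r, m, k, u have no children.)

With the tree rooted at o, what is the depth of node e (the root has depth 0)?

2

Path from o to e: o – t – e, which has 2 edges.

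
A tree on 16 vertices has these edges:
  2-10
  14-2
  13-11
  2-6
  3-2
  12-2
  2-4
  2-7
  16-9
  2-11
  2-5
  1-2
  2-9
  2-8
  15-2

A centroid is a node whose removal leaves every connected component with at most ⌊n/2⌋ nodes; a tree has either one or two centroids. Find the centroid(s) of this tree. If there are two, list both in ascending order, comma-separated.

2

Delete 2: the remaining components have sizes 2, 2, 1, 1, 1, 1, 1, 1, 1, 1, 1, 1, 1. Max 2 ≤ 8, so 2 is a centroid.
No neighbour of 2 does as well, so 2 is the unique centroid.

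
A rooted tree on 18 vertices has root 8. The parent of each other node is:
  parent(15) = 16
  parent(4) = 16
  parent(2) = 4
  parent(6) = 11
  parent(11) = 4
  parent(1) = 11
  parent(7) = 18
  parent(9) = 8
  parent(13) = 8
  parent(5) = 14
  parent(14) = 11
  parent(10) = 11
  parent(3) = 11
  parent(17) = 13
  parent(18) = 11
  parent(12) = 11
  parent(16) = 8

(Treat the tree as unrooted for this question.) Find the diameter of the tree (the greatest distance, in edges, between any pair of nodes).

A longest path is 17 – 13 – 8 – 16 – 4 – 11 – 14 – 5, with 7 edges.

7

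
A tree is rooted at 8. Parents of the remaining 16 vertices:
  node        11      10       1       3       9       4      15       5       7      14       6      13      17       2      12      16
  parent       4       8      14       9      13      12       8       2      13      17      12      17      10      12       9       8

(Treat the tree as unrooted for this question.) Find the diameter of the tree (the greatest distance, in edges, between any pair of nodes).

8

Starting from 15, a farthest node is 11 at distance 8.
One longest path: 15 - 8 - 10 - 17 - 13 - 9 - 12 - 4 - 11.
So the diameter is 8.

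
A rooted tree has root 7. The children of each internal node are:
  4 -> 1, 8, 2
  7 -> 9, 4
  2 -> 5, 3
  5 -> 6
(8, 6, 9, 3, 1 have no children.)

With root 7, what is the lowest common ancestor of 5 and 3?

2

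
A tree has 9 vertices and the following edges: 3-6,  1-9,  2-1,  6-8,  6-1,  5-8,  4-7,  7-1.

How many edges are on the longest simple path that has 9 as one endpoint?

4

A farthest node from 9 is 5.
The path 9 – 1 – 6 – 8 – 5 has 4 edges.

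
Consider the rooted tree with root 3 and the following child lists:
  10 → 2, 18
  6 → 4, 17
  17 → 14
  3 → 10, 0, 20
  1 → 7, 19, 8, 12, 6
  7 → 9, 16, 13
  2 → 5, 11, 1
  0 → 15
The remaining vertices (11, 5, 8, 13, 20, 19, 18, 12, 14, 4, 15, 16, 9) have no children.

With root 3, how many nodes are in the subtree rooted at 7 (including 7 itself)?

Descendants of 7 (including itself): 7, 13, 9, 16. That's 4.

4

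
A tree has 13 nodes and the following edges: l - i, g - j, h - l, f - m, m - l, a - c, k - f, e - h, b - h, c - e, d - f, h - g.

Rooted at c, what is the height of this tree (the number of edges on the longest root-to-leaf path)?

The longest root-to-leaf path is c-e-h-l-m-f-d (6 edges).

6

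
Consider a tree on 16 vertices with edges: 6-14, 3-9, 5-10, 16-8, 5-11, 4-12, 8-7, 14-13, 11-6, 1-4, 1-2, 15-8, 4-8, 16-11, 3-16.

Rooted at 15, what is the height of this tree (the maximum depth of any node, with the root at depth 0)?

13 sits deepest: 15 → 8 → 16 → 11 → 6 → 14 → 13 — 6 edges from the root.

6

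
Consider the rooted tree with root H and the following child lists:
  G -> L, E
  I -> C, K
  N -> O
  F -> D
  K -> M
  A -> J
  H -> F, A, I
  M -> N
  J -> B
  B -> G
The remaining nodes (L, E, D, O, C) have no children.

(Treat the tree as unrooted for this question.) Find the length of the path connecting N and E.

The path is N - M - K - I - H - A - J - B - G - E, which has 9 edges.

9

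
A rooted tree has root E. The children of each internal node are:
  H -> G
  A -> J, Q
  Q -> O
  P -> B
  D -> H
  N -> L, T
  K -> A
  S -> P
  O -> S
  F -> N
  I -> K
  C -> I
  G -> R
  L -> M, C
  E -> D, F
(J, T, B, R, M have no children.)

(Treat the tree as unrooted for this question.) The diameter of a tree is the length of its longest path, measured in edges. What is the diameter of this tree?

Starting from B, a farthest node is R at distance 16.
One longest path: B–P–S–O–Q–A–K–I–C–L–N–F–E–D–H–G–R.
So the diameter is 16.

16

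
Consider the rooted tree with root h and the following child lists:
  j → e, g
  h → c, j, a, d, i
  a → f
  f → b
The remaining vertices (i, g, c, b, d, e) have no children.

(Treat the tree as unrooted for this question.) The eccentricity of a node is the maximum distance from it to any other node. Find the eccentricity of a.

3

The node farthest from a is g (e also at distance 3), via a–h–j–g — 3 edges.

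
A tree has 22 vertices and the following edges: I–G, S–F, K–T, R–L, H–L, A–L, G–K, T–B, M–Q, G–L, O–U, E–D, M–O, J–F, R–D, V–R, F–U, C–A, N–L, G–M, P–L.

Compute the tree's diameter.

Starting from S, a farthest node is E at distance 9.
One longest path: S-F-U-O-M-G-L-R-D-E.
So the diameter is 9.

9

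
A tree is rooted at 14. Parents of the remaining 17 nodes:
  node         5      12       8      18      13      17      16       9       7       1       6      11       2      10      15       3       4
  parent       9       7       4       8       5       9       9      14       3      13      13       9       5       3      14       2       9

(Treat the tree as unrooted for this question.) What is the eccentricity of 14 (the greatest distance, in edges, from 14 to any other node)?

A farthest node from 14 is 12.
The path 14-9-5-2-3-7-12 has 6 edges.

6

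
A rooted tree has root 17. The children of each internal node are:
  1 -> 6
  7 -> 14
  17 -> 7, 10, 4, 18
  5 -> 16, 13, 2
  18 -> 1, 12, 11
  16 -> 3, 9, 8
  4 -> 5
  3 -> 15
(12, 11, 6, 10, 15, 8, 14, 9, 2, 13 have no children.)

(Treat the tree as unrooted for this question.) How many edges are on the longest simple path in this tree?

8

A longest path is 15-3-16-5-4-17-18-1-6, with 8 edges.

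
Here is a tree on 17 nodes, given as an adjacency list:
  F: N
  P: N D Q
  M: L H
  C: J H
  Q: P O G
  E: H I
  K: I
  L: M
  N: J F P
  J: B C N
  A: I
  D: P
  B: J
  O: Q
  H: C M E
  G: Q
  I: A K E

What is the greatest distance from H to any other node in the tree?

6

A farthest node from H is G (O also at distance 6).
The path H-C-J-N-P-Q-G has 6 edges.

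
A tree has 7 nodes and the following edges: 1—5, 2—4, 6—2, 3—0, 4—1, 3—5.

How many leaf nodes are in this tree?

2

Exactly 2 nodes have a single neighbour: 0, 6.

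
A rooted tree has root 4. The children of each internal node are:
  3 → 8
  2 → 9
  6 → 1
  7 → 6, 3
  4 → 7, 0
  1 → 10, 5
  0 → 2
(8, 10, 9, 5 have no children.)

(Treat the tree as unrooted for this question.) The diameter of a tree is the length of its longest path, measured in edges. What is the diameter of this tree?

7

Starting from 10, a farthest node is 9 at distance 7.
One longest path: 10–1–6–7–4–0–2–9.
So the diameter is 7.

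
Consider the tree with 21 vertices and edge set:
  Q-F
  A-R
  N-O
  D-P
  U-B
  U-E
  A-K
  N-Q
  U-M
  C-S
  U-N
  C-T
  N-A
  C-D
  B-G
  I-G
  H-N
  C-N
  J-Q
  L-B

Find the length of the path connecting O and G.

Walking from O: O – N – U – B – G. Length 4.

4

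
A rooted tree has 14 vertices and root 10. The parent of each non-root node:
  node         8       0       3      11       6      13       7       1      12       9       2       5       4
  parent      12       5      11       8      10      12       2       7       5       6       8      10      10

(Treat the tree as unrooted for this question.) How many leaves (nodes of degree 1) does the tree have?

6

Degree-1 nodes: 0, 1, 3, 4, 9, 13 — 6 of them.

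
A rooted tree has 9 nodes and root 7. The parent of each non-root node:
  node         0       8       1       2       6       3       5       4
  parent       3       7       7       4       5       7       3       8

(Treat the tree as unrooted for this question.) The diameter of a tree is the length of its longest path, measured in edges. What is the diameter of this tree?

BFS from 2 reaches 6 last, at distance 6; BFS from 6 confirms no node is farther.
Path: 2 – 4 – 8 – 7 – 3 – 5 – 6.

6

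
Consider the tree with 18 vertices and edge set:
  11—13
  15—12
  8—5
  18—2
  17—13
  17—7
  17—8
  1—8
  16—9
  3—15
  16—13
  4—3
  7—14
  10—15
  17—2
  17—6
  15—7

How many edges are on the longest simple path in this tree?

7

Starting from 4, a farthest node is 9 at distance 7.
One longest path: 4-3-15-7-17-13-16-9.
So the diameter is 7.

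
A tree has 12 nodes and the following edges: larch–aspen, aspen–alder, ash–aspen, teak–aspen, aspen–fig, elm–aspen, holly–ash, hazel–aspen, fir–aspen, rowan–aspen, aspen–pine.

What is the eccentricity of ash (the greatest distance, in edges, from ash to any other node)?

A farthest node from ash is teak (hazel, rowan, fir, alder, elm, fig, larch, pine also at distance 2).
The path ash–aspen–teak has 2 edges.

2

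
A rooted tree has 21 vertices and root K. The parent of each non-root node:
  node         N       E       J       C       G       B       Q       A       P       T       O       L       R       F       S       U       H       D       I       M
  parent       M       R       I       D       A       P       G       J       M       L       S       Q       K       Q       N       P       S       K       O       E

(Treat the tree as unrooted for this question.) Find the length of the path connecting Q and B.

10

Q - G - A - J - I - O - S - N - M - P - B: 10 edges.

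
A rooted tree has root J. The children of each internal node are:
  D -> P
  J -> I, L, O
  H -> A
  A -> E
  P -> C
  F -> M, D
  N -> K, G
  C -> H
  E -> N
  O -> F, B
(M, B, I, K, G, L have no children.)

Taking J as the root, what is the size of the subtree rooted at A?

Descendants of A (including itself): A, E, N, K, G. That's 5.

5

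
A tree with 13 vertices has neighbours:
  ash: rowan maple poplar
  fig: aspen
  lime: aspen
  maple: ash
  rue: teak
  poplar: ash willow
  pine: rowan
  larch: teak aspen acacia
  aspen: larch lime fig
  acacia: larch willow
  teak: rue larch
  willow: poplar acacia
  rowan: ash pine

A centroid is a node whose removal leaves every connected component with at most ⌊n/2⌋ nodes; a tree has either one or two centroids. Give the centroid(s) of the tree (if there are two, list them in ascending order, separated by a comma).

acacia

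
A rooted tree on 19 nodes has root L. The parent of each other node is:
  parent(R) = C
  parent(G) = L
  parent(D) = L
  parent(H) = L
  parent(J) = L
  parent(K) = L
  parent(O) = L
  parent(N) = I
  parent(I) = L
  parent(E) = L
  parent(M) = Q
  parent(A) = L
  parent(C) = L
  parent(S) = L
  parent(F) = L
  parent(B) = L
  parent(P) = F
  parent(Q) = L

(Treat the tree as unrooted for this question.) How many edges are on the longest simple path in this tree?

4

BFS from M reaches P last, at distance 4; BFS from P confirms no node is farther.
Path: M–Q–L–F–P.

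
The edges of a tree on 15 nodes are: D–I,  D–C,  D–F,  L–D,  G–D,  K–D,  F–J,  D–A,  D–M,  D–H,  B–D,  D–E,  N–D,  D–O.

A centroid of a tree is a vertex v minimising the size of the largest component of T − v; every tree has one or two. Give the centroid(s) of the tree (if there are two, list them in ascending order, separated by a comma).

D

Delete D: the remaining components have sizes 2, 1, 1, 1, 1, 1, 1, 1, 1, 1, 1, 1, 1. Max 2 ≤ 7, so D is a centroid.
No neighbour of D does as well, so D is the unique centroid.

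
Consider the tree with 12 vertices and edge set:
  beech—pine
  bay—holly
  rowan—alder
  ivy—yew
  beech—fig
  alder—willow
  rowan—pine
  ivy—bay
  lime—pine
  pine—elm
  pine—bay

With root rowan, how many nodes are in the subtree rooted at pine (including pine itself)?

9

The subtree rooted at pine contains: pine, beech, bay, elm, lime, fig, holly, ivy, yew — 9 nodes.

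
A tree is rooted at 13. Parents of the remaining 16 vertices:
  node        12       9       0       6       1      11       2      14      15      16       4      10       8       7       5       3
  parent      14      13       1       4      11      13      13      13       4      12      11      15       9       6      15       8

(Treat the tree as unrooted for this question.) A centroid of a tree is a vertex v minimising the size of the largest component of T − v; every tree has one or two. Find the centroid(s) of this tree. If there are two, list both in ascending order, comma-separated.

11

If 11 is removed the pieces have sizes 8, 6, 2, all ≤ ⌊17/2⌋ = 8.
No neighbour of 11 does as well, so 11 is the unique centroid.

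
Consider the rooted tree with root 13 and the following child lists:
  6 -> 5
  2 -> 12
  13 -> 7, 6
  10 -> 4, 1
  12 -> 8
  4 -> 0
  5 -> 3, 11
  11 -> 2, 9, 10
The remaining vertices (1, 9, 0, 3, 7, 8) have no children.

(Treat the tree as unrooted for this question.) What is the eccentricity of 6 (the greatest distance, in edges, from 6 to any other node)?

5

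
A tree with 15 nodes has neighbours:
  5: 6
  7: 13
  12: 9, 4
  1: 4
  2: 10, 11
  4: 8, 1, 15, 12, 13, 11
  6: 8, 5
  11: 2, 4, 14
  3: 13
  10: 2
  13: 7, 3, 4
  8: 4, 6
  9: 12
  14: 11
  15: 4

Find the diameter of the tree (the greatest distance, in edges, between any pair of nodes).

BFS from 10 reaches 5 last, at distance 6; BFS from 5 confirms no node is farther.
Path: 10 – 2 – 11 – 4 – 8 – 6 – 5.

6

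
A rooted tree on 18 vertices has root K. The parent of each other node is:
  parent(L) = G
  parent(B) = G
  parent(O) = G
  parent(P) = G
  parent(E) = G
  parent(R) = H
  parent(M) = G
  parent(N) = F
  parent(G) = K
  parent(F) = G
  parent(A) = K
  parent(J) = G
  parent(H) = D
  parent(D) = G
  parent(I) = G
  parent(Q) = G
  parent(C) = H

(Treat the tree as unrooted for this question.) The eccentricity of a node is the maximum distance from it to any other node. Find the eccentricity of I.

4

The node farthest from I is C (R also at distance 4), via I-G-D-H-C — 4 edges.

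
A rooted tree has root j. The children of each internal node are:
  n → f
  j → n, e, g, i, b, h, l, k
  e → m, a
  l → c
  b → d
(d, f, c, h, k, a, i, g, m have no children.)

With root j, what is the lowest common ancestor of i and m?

j

i's ancestor chain is i, j and m's is m, e, j; they first meet at j.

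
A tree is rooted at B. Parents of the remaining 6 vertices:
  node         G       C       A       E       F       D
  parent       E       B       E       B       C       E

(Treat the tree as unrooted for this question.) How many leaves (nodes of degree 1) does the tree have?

4

The leaves are A, D, F, G.
That is 4 leaves.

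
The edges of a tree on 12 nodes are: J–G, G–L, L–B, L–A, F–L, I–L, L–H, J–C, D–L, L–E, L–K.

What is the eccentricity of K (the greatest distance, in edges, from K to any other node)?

4

The node farthest from K is C, via K-L-G-J-C — 4 edges.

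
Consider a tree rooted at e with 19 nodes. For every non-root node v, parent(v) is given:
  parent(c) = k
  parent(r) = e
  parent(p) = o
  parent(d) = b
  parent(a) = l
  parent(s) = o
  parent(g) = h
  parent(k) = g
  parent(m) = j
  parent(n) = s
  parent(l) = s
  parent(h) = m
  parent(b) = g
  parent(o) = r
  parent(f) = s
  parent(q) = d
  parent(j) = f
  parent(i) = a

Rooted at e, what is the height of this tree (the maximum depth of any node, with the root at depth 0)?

q sits deepest: e-r-o-s-f-j-m-h-g-b-d-q — 11 edges from the root.

11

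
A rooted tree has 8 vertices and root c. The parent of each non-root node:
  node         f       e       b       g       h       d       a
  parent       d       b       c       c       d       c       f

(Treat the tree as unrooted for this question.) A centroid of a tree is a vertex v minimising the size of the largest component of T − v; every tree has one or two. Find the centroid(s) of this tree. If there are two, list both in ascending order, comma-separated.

c, d

Removing c splits the tree into components of sizes 4, 2, 1; the largest is 4 ≤ ⌊8/2⌋ = 4.
d is adjacent to c and is also a centroid (the largest component after removing it is likewise 4).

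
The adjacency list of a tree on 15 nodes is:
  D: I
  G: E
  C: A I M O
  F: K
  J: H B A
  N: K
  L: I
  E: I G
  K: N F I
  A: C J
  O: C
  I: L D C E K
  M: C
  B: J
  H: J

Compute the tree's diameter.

6

BFS from H reaches N last, at distance 6; BFS from N confirms no node is farther.
Path: H - J - A - C - I - K - N.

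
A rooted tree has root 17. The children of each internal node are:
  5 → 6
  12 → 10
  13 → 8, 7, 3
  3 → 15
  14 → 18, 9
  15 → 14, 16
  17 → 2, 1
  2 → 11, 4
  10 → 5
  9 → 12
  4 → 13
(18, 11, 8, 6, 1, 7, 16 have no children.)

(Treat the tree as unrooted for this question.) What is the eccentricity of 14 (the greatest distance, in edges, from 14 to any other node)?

7

Distances from 14 peak at 7, attained at 1.
14 – 15 – 3 – 13 – 4 – 2 – 17 – 1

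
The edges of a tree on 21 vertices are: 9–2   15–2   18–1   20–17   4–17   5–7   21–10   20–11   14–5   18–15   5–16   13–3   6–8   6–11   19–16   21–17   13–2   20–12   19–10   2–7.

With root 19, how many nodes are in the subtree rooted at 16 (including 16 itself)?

11

The subtree rooted at 16 contains: 16, 5, 7, 14, 2, 15, 9, 13, 18, 3, 1 — 11 nodes.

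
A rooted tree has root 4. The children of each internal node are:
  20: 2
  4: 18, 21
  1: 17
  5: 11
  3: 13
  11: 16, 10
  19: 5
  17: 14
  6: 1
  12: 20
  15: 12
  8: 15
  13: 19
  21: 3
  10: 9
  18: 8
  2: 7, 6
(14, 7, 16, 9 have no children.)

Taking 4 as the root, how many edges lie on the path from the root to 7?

7

Path from 4 to 7: 4 – 18 – 8 – 15 – 12 – 20 – 2 – 7, which has 7 edges.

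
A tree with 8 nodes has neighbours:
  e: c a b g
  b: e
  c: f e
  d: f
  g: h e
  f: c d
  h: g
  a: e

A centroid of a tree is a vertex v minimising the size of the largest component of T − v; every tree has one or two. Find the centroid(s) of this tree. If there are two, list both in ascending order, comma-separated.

e

Delete e: the remaining components have sizes 3, 2, 1, 1. Max 3 ≤ 4, so e is a centroid.
No neighbour of e does as well, so e is the unique centroid.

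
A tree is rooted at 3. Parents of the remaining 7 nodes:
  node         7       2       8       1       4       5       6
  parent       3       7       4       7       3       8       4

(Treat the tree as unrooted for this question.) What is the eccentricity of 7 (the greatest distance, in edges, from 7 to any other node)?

4

A farthest node from 7 is 5.
The path 7 – 3 – 4 – 8 – 5 has 4 edges.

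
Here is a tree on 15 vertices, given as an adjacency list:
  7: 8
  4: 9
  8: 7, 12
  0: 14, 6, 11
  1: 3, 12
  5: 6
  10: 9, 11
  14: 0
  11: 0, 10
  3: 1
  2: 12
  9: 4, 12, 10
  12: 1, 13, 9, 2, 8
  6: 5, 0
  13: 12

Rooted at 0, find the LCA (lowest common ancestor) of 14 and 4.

0

Ancestors of 14 (toward the root): 14, 0.
Ancestors of 4: 4, 9, 10, 11, 0.
The deepest node appearing in both lists is 0.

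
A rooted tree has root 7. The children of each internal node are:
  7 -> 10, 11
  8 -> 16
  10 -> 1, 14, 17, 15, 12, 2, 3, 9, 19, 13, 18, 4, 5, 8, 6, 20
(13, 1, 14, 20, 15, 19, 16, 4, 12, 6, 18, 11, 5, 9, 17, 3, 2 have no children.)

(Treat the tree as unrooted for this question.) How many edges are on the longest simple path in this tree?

4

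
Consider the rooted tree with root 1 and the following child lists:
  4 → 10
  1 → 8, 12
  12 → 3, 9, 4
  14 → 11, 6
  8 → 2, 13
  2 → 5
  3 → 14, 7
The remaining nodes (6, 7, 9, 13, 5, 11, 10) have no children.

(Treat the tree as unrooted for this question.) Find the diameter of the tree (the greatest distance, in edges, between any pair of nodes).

7

BFS from 6 reaches 5 last, at distance 7; BFS from 5 confirms no node is farther.
Path: 6–14–3–12–1–8–2–5.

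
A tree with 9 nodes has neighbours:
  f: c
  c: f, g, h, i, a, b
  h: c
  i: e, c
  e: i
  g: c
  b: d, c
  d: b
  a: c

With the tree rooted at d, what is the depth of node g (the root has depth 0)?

3

d – b – c – g — 3 edges.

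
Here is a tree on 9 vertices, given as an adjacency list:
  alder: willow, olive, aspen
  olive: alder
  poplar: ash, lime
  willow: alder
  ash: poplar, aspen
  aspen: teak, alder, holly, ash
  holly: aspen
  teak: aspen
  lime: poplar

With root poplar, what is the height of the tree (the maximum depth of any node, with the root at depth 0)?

4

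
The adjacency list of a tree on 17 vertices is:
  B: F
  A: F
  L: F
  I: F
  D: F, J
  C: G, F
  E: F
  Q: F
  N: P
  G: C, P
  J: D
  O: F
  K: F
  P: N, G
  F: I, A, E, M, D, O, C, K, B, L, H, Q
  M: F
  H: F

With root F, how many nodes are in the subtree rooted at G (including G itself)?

G's subtree: {G, P, N}, size 3.

3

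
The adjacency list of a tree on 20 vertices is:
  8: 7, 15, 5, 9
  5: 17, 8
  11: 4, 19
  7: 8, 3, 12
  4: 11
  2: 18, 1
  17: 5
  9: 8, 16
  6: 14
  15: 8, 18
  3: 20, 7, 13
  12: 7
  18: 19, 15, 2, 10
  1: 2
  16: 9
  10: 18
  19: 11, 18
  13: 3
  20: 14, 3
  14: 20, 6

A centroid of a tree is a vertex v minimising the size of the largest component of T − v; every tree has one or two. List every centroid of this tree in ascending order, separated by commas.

Delete 8: the remaining components have sizes 8, 7, 2, 2. Max 8 ≤ 10, so 8 is a centroid.
No neighbour of 8 does as well, so 8 is the unique centroid.

8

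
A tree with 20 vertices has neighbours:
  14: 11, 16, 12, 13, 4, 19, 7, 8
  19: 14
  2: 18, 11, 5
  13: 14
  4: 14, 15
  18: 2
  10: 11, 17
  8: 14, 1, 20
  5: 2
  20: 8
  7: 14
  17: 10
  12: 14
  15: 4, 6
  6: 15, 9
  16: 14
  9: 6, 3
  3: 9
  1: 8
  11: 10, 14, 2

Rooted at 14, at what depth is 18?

3

Path from 14 to 18: 14 – 11 – 2 – 18, which has 3 edges.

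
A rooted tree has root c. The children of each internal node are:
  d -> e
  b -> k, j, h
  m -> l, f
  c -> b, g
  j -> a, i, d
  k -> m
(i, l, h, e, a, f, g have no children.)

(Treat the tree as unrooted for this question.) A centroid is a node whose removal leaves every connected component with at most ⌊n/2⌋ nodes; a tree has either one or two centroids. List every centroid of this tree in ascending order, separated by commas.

b

If b is removed the pieces have sizes 5, 4, 2, 1, all ≤ ⌊13/2⌋ = 6.
No neighbour of b does as well, so b is the unique centroid.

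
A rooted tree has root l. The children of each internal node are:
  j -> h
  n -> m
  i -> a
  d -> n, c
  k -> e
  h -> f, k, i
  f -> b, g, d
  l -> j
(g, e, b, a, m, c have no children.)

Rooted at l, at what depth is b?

4

l → j → h → f → b — 4 edges.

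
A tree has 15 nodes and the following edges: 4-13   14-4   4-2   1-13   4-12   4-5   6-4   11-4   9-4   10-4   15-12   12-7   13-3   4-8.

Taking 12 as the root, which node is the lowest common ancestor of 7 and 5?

Path 7→root: 7 12; path 5→root: 5 4 12.
First common node: 12.

12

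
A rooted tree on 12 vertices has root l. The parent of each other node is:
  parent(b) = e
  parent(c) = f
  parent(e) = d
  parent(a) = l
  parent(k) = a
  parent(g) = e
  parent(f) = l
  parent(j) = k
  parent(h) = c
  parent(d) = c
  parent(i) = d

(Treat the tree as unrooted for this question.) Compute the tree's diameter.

A longest path is b – e – d – c – f – l – a – k – j, with 8 edges.

8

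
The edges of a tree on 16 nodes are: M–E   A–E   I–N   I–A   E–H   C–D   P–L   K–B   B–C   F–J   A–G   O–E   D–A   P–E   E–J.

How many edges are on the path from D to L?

4

The path is D - A - E - P - L, which has 4 edges.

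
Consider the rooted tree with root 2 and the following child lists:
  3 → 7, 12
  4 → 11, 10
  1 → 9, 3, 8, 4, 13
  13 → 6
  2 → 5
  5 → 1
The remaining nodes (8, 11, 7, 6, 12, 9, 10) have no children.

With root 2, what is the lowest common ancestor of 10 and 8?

Ancestors of 10 (toward the root): 10, 4, 1, 5, 2.
Ancestors of 8: 8, 1, 5, 2.
The deepest node appearing in both lists is 1.

1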